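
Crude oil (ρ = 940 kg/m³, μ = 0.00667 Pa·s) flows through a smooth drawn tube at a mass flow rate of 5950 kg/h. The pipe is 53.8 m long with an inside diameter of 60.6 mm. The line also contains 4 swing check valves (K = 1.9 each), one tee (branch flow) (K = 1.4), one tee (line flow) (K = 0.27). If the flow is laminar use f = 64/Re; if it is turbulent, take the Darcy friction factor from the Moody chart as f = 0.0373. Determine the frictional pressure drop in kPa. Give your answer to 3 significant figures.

ṁ = 5950 kg/h = 5950/3600 = 1.653 kg/s.
A = πD²/4 = π(0.0606)²/4 = 0.002884 m²; mean velocity V = ṁ/(ρA) = 1.653/(940 · 0.002884) = 0.6096 m/s.
Reynolds number Re = ρVD/μ = 940 · 0.6096 · 0.0606 / 0.00667 = 5206.
Re > 4000 → turbulent; use the Moody-chart value f = 0.0373.
Total minor-loss coefficient ΣK = 4·1.9 + 1·1.4 + 1·0.27 = 9.27.
ΔP = [f·L/D + ΣK]·(ρV²/2) = [0.0373·53.8/0.0606 + 9.27]·(940·0.6096²/2) = [33.11 + 9.27]·174.7 = 7403 Pa.
ΔP = 7403 Pa = 7.40 kPa.

ΔP ≈ 7.40 kPa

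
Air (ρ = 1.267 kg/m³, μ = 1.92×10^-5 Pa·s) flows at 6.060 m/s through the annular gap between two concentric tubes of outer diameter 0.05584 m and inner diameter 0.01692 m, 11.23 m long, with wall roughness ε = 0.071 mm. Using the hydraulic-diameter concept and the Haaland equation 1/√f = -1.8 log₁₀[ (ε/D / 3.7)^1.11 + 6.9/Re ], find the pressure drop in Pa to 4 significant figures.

Hydraulic diameter D_h = 4A/P = D_o - D_i = 0.05584 - 0.01692 = 0.03892 m.
Re = ρVD_h/μ = 1.267·6.06·0.03892/1.92e-05 = 1.556e+04.
ε/D_h = 7.1e-05/0.03892 = 0.00182; Haaland gives 1/√f = -1.8 log₁₀[0.000213+0.000443] = 5.729, so f = 0.03047.
ΔP = f(L/D_h)(ρV²/2) = 0.03047·11.23/0.03892·23.26 = 204.5 Pa.

ΔP ≈ 204.5 Pa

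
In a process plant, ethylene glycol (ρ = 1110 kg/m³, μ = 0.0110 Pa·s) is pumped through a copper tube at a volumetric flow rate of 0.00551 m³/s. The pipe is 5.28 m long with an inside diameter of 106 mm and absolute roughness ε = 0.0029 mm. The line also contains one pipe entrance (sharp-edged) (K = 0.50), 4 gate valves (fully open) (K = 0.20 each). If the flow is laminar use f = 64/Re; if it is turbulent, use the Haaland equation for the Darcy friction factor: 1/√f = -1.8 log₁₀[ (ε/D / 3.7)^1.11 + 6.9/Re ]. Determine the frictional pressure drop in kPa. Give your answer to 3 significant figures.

Cross-sectional area A = πD²/4 = π(0.106)²/4 = 0.008825 m²; mean velocity V = Q/A = 0.00551/0.008825 = 0.6244 m/s.
Reynolds number Re = ρVD/μ = 1110 · 0.6244 · 0.106 / 0.011 = 6679.
Re > 4000 → turbulent. Relative roughness ε/D = 2.9e-06/0.106 = 2.74e-05. Haaland: 1/√f = -1.8 log₁₀[(2.74e-05/3.7)^1.11 + 6.9/6679] = -1.8 log₁₀[2.02e-06 + 0.00103] = 5.373, so f = 0.03464.
Total minor-loss coefficient ΣK = 1·0.5 + 4·0.2 = 1.3.
ΔP = [f·L/D + ΣK]·(ρV²/2) = [0.03464·5.28/0.106 + 1.3]·(1110·0.6244²/2) = [1.725 + 1.3]·216.4 = 654.6 Pa.
ΔP = 654.6 Pa = 0.655 kPa.

ΔP ≈ 0.655 kPa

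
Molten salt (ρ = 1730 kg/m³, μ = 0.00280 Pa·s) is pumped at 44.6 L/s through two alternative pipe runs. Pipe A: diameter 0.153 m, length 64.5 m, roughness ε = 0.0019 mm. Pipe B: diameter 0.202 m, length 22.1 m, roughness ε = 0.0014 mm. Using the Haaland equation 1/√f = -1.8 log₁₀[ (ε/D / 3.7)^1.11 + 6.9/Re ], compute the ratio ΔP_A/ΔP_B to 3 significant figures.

ΔP_A/ΔP_B ≈ 11.1

Pipe A: V = Q/A = 0.0446/0.01839 = 2.426 m/s; Re = 2.293e+05; ε/D = 1.24e-05; Haaland → f = 0.01518; ΔP_A = f(L/D)(ρV²/2) = 3.257e+04 Pa.
Pipe B: V = Q/A = 0.0446/0.03205 = 1.392 m/s; Re = 1.737e+05; ε/D = 6.93e-06; Haaland → f = 0.01597; ΔP_B = f(L/D)(ρV²/2) = 2927 Pa.
ΔP_A/ΔP_B = 3.257e+04/2927 = 11.1.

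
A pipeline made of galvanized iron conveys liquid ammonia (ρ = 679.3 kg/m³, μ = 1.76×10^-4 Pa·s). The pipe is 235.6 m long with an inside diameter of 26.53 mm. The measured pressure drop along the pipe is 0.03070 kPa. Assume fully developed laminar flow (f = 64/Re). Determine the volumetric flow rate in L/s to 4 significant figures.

Q ≈ 0.009002 L/s

For laminar flow, f = 64/Re with Re = ρVD/μ, so Darcy-Weisbach reduces to ΔP = 32μLV/D². Solving for V: V = ΔP·D²/(32μL) = 30.7·(0.02653)²/(32·0.000176·235.6) = 0.01628 m/s.
Check: Re = ρVD/μ = 679.3·0.01628·0.02653/0.000176 = 1667 < 2300, so the laminar assumption holds.
Q = V·A = 0.01628·(π/4·0.02653²) = 9.002e-06 m³/s = 0.009002 L/s.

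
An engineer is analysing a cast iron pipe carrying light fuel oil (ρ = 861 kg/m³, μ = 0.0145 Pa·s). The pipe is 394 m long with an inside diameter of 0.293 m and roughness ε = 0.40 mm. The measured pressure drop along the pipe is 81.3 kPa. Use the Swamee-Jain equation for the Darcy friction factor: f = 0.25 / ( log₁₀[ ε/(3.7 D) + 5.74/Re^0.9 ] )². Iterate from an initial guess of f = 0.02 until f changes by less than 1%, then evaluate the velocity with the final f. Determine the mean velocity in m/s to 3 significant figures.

Rearranging Darcy-Weisbach: V = √(2·ΔP·D/(f·L·ρ)). With ε/D = 0.0004/0.293 = 0.00137, iterate starting from f = 0.02:
  f = 0.02 → V = √(2·8.13e+04·0.293/(0.02·394·861)) = 2.65 m/s; Re = ρVD/μ = 4.61e+04; f → 0.02544
  f = 0.02544 → V = 2.349 m/s; Re = 4.088e+04; f → 0.02584
  f = 0.02584 → V = 2.331 m/s; Re = 4.056e+04; f → 0.02586
Converged (Δf/f < 1%). With the final f = 0.02586: V = √(2·8.13e+04·0.293/(0.02586·394·861)) = 2.33 m/s.

V ≈ 2.33 m/s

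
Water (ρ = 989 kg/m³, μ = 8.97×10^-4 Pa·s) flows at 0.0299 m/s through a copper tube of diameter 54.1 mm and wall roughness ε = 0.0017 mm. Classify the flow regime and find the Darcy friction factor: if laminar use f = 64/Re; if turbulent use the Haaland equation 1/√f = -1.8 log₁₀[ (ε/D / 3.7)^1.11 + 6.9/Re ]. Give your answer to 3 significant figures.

Re = ρVD/μ = 989·0.0299·0.0541/0.000897 = 1783.
Re < 2300 → laminar, so f = 64/Re = 0.03588 (roughness is irrelevant in laminar flow).

f ≈ 0.0359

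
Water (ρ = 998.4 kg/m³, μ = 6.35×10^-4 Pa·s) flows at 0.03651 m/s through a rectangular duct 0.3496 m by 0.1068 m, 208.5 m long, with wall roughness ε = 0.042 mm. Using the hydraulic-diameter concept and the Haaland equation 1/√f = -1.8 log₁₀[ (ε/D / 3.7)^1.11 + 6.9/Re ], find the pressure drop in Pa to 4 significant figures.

ΔP ≈ 26.89 Pa

Hydraulic diameter D_h = 4A/P = 4·(0.3496·0.1068)/(2·(0.3496+0.1068)) = 0.1493/0.9128 = 0.1636 m.
Re = ρVD_h/μ = 998.4·0.03651·0.1636/0.000635 = 9392.
ε/D_h = 4.2e-05/0.1636 = 0.000257; Haaland gives 1/√f = -1.8 log₁₀[2.42e-05+0.000735] = 5.616, so f = 0.03171.
ΔP = f(L/D_h)(ρV²/2) = 0.03171·208.5/0.1636·0.6654 = 26.89 Pa.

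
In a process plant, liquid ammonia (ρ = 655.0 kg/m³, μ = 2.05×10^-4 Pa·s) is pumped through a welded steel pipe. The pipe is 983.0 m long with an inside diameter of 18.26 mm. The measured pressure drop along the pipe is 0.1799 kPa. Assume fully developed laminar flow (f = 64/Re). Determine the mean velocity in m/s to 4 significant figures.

For laminar flow, f = 64/Re with Re = ρVD/μ, so Darcy-Weisbach reduces to ΔP = 32μLV/D². Solving for V: V = ΔP·D²/(32μL) = 179.9·(0.01826)²/(32·0.000205·983) = 0.009302 m/s.
Check: Re = ρVD/μ = 655·0.009302·0.01826/0.000205 = 542.7 < 2300, so the laminar assumption holds.

V ≈ 0.009302 m/s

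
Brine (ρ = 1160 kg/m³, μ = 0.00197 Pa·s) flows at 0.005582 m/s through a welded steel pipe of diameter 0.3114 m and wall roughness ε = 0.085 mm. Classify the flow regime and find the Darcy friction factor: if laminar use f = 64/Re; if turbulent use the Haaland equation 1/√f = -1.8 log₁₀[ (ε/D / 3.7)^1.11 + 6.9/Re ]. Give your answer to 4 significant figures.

Re = ρVD/μ = 1160·0.005582·0.3114/0.00197 = 1024.
Re < 2300 → laminar, so f = 64/Re = 0.06253 (roughness is irrelevant in laminar flow).

f ≈ 0.06253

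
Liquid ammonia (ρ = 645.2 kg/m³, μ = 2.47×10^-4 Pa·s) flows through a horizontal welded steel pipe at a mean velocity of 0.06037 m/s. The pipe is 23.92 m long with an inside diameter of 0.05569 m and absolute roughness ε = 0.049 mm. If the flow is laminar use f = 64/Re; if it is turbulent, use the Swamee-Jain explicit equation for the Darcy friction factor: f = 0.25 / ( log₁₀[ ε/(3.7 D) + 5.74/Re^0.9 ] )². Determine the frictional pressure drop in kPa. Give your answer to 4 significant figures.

Reynolds number Re = ρVD/μ = 645.2 · 0.06037 · 0.05569 / 0.000247 = 8782.
Re > 4000 → turbulent. Relative roughness ε/D = 4.9e-05/0.05569 = 0.00088. Swamee-Jain: f = 0.25/(log₁₀[0.00088/3.7 + 5.74/8782^0.9])² = 0.25/(log₁₀[0.000238 + 0.00162])² = 0.25/(-2.731)² = 0.03352.
Darcy-Weisbach: ΔP = f(L/D)(ρV²/2) = 0.03352·(23.92/0.05569)·(645.2·0.06037²/2) = 0.03352·429.5·1.176 = 16.93 Pa.
ΔP = 16.93 Pa = 0.01693 kPa.

ΔP ≈ 0.01693 kPa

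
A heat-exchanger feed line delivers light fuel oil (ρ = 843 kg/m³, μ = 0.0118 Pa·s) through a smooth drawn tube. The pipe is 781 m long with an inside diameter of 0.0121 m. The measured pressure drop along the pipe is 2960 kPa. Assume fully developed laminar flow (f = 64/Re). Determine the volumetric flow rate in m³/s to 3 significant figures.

Q ≈ 1.69×10^-4 m³/s

For laminar flow, f = 64/Re with Re = ρVD/μ, so Darcy-Weisbach reduces to ΔP = 32μLV/D². Solving for V: V = ΔP·D²/(32μL) = 2.96e+06·(0.0121)²/(32·0.0118·781) = 1.47 m/s.
Check: Re = ρVD/μ = 843·1.47·0.0121/0.0118 = 1270 < 2300, so the laminar assumption holds.
Q = V·A = 1.47·(π/4·0.0121²) = 0.000169 m³/s = 1.69×10^-4 m³/s.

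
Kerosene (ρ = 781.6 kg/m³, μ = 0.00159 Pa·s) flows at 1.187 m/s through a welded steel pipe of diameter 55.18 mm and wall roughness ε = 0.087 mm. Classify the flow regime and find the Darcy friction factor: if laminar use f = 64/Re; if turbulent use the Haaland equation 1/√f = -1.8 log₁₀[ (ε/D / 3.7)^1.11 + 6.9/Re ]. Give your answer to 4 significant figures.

Re = ρVD/μ = 781.6·1.187·0.05518/0.00159 = 3.22e+04.
Re > 4000 → turbulent. ε/D = 8.7e-05/0.05518 = 0.00158; Haaland: 1/√f = -1.8 log₁₀[0.000181 + 0.000214] = 6.125, so f = 0.02666.

f ≈ 0.02666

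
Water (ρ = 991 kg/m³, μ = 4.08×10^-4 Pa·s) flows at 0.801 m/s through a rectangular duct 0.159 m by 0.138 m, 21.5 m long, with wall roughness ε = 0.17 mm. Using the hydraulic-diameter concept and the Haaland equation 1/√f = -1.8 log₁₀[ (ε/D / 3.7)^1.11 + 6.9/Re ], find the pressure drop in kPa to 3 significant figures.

ΔP ≈ 0.979 kPa

Hydraulic diameter D_h = 4A/P = 4·(0.159·0.138)/(2·(0.159+0.138)) = 0.08777/0.594 = 0.1478 m.
Re = ρVD_h/μ = 991·0.801·0.1478/0.000408 = 2.875e+05.
ε/D_h = 0.00017/0.1478 = 0.00115; Haaland gives 1/√f = -1.8 log₁₀[0.000128+2.4e-05] = 6.873, so f = 0.02117.
ΔP = f(L/D_h)(ρV²/2) = 0.02117·21.5/0.1478·317.9 = 979.2 Pa.
ΔP = 0.979 kPa.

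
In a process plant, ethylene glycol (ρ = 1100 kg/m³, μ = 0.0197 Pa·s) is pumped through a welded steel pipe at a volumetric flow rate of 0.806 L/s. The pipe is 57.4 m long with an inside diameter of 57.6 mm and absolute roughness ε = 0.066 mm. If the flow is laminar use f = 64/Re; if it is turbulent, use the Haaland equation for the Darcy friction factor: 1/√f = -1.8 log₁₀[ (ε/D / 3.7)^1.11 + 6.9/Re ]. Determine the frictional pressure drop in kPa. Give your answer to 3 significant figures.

Q = 0.806 L/s = 0.806/1000 = 0.000806 m³/s.
Cross-sectional area A = πD²/4 = π(0.0576)²/4 = 0.002606 m²; mean velocity V = Q/A = 0.000806/0.002606 = 0.3093 m/s.
Reynolds number Re = ρVD/μ = 1100 · 0.3093 · 0.0576 / 0.0197 = 994.8.
Re < 2300 → laminar flow, so f = 64/Re = 64/994.8 = 0.06433 (the turbulent correlation is not needed).
Darcy-Weisbach: ΔP = f(L/D)(ρV²/2) = 0.06433·(57.4/0.0576)·(1100·0.3093²/2) = 0.06433·996.5·52.62 = 3374 Pa.
ΔP = 3374 Pa = 3.37 kPa.

ΔP ≈ 3.37 kPa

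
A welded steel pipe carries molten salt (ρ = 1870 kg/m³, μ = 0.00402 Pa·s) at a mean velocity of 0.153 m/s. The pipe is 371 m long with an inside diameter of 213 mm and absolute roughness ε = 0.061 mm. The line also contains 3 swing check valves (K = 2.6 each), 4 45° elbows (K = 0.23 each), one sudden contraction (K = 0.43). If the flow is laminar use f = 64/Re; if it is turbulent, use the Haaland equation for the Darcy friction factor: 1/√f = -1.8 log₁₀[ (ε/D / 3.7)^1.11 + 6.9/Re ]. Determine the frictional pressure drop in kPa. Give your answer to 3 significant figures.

Reynolds number Re = ρVD/μ = 1870 · 0.153 · 0.213 / 0.00402 = 1.516e+04.
Re > 4000 → turbulent. Relative roughness ε/D = 6.1e-05/0.213 = 0.000286. Haaland: 1/√f = -1.8 log₁₀[(0.000286/3.7)^1.11 + 6.9/1.516e+04] = -1.8 log₁₀[2.73e-05 + 0.000455] = 5.97, so f = 0.02806.
Total minor-loss coefficient ΣK = 3·2.6 + 4·0.23 + 1·0.43 = 9.15.
ΔP = [f·L/D + ΣK]·(ρV²/2) = [0.02806·371/0.213 + 9.15]·(1870·0.153²/2) = [48.87 + 9.15]·21.89 = 1270 Pa.
ΔP = 1270 Pa = 1.27 kPa.

ΔP ≈ 1.27 kPa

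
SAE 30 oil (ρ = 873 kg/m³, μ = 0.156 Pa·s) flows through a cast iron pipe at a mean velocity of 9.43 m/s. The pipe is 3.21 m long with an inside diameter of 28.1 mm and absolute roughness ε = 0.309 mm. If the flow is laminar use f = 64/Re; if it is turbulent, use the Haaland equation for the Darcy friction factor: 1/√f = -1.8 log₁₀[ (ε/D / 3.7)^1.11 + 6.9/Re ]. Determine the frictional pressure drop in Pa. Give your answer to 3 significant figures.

ΔP ≈ 191000 Pa

Reynolds number Re = ρVD/μ = 873 · 9.43 · 0.0281 / 0.156 = 1483.
Re < 2300 → laminar flow, so f = 64/Re = 64/1483 = 0.04316 (the turbulent correlation is not needed).
Darcy-Weisbach: ΔP = f(L/D)(ρV²/2) = 0.04316·(3.21/0.0281)·(873·9.43²/2) = 0.04316·114.2·3.882e+04 = 1.914e+05 Pa.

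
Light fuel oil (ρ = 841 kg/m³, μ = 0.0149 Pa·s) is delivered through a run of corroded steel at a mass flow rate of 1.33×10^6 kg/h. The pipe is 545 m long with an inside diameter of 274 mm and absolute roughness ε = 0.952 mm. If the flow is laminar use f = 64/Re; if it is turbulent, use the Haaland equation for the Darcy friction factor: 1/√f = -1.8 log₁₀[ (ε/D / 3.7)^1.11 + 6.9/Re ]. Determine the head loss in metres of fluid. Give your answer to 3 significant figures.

ṁ = 1.33×10^6 kg/h = 1.33×10^6/3600 = 369.4 kg/s.
A = πD²/4 = π(0.274)²/4 = 0.05896 m²; mean velocity V = ṁ/(ρA) = 369.4/(841 · 0.05896) = 7.45 m/s.
Reynolds number Re = ρVD/μ = 841 · 7.45 · 0.274 / 0.0149 = 1.152e+05.
Re > 4000 → turbulent. Relative roughness ε/D = 0.000952/0.274 = 0.00347. Haaland: 1/√f = -1.8 log₁₀[(0.00347/3.7)^1.11 + 6.9/1.152e+05] = -1.8 log₁₀[0.000436 + 5.99e-05] = 5.948, so f = 0.02827.
Darcy-Weisbach: ΔP = f(L/D)(ρV²/2) = 0.02827·(545/0.274)·(841·7.45²/2) = 0.02827·1989·2.334e+04 = 1.312e+06 Pa.
Head loss h_f = ΔP/(ρg) = 1.312e+06/(841·9.81) = 159 m.

h_f ≈ 159 m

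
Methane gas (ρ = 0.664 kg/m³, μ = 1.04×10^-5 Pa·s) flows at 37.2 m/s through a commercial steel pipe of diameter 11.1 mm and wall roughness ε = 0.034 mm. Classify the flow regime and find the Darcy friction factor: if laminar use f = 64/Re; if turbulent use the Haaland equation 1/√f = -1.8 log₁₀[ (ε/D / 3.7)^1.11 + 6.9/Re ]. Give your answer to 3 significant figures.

f ≈ 0.0303

Re = ρVD/μ = 0.664·37.2·0.0111/1.04e-05 = 2.636e+04.
Re > 4000 → turbulent. ε/D = 3.4e-05/0.0111 = 0.00306; Haaland: 1/√f = -1.8 log₁₀[0.000379 + 0.000262] = 5.748, so f = 0.03027.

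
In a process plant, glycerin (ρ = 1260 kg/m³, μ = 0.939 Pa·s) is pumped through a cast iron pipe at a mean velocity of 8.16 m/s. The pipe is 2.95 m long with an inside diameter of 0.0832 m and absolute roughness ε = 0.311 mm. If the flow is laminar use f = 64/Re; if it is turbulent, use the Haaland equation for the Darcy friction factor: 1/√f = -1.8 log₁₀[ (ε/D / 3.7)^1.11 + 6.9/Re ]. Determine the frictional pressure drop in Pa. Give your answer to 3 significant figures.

ΔP ≈ 104000 Pa

Reynolds number Re = ρVD/μ = 1260 · 8.16 · 0.0832 / 0.939 = 911.
Re < 2300 → laminar flow, so f = 64/Re = 64/911 = 0.07025 (the turbulent correlation is not needed).
Darcy-Weisbach: ΔP = f(L/D)(ρV²/2) = 0.07025·(2.95/0.0832)·(1260·8.16²/2) = 0.07025·35.46·4.195e+04 = 1.045e+05 Pa.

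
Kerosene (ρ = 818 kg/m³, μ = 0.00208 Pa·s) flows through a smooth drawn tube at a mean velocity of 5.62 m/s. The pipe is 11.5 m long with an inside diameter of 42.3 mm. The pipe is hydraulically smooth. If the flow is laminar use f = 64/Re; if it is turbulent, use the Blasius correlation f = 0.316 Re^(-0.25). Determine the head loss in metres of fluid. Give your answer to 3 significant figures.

h_f ≈ 7.91 m

Reynolds number Re = ρVD/μ = 818 · 5.62 · 0.0423 / 0.00208 = 9.349e+04.
Re > 4000 → turbulent. Smooth-pipe (Blasius): f = 0.316 Re^(-0.25) = 0.316/(9.349e+04)^0.25 = 0.01807.
Darcy-Weisbach: ΔP = f(L/D)(ρV²/2) = 0.01807·(11.5/0.0423)·(818·5.62²/2) = 0.01807·271.9·1.292e+04 = 6.347e+04 Pa.
Head loss h_f = ΔP/(ρg) = 6.347e+04/(818·9.81) = 7.91 m.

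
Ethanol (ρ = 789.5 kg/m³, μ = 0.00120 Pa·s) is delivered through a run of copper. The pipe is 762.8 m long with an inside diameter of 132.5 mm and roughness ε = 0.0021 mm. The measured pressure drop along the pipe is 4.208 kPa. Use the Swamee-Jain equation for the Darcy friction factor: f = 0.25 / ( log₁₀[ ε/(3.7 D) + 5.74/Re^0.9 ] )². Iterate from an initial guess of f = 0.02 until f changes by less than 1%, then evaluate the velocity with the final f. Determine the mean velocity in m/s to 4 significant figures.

V ≈ 0.2735 m/s

Rearranging Darcy-Weisbach: V = √(2·ΔP·D/(f·L·ρ)). With ε/D = 2.1e-06/0.1325 = 1.58e-05, iterate starting from f = 0.02:
  f = 0.02 → V = √(2·4208·0.1325/(0.02·762.8·789.5)) = 0.3043 m/s; Re = ρVD/μ = 2.652e+04; f → 0.02412
  f = 0.02412 → V = 0.2771 m/s; Re = 2.415e+04; f → 0.02468
  f = 0.02468 → V = 0.2739 m/s; Re = 2.388e+04; f → 0.02475
Converged (Δf/f < 1%). With the final f = 0.02475: V = √(2·4208·0.1325/(0.02475·762.8·789.5)) = 0.2735 m/s.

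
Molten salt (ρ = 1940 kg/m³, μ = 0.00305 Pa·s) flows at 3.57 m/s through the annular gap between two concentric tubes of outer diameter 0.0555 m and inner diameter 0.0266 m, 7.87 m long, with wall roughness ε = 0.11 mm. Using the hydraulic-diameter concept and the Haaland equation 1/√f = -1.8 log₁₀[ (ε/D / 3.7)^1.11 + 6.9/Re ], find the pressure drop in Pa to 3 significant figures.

ΔP ≈ 99500 Pa

Hydraulic diameter D_h = 4A/P = D_o - D_i = 0.0555 - 0.0266 = 0.0289 m.
Re = ρVD_h/μ = 1940·3.57·0.0289/0.00305 = 6.562e+04.
ε/D_h = 0.00011/0.0289 = 0.00381; Haaland gives 1/√f = -1.8 log₁₀[0.000483+0.000105] = 5.815, so f = 0.02957.
ΔP = f(L/D_h)(ρV²/2) = 0.02957·7.87/0.0289·1.236e+04 = 9.955e+04 Pa.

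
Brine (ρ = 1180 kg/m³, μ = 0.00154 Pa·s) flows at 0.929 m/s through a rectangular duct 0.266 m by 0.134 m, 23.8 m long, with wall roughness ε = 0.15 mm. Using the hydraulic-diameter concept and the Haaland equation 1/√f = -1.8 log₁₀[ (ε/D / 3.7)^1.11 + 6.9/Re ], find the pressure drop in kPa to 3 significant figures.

ΔP ≈ 1.42 kPa

Hydraulic diameter D_h = 4A/P = 4·(0.266·0.134)/(2·(0.266+0.134)) = 0.1426/0.8 = 0.1782 m.
Re = ρVD_h/μ = 1180·0.929·0.1782/0.00154 = 1.269e+05.
ε/D_h = 0.00015/0.1782 = 0.000842; Haaland gives 1/√f = -1.8 log₁₀[9.04e-05+5.44e-05] = 6.911, so f = 0.02094.
ΔP = f(L/D_h)(ρV²/2) = 0.02094·23.8/0.1782·509.2 = 1424 Pa.
ΔP = 1.42 kPa.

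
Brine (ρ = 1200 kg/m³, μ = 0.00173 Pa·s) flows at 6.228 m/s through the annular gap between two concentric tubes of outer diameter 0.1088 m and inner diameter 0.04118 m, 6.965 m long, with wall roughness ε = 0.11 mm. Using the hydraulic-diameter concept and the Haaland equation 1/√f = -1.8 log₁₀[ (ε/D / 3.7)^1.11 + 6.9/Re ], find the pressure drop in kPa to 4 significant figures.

Hydraulic diameter D_h = 4A/P = D_o - D_i = 0.1088 - 0.04118 = 0.06762 m.
Re = ρVD_h/μ = 1200·6.228·0.06762/0.00173 = 2.921e+05.
ε/D_h = 0.00011/0.06762 = 0.00163; Haaland gives 1/√f = -1.8 log₁₀[0.000188+2.36e-05] = 6.614, so f = 0.02286.
ΔP = f(L/D_h)(ρV²/2) = 0.02286·6.965/0.06762·2.327e+04 = 5.479e+04 Pa.
ΔP = 54.79 kPa.

ΔP ≈ 54.79 kPa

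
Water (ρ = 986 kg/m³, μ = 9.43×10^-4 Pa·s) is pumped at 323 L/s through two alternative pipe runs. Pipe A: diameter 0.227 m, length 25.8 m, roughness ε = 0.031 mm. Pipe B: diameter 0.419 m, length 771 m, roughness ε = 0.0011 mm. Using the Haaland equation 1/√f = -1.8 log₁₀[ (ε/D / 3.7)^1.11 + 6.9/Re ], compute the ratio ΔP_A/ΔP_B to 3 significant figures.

ΔP_A/ΔP_B ≈ 0.828

Pipe A: V = Q/A = 0.323/0.04047 = 7.981 m/s; Re = 1.894e+06; ε/D = 0.000137; Haaland → f = 0.01337; ΔP_A = f(L/D)(ρV²/2) = 4.77e+04 Pa.
Pipe B: V = Q/A = 0.323/0.1379 = 2.343 m/s; Re = 1.026e+06; ε/D = 2.63e-06; Haaland → f = 0.01158; ΔP_B = f(L/D)(ρV²/2) = 5.764e+04 Pa.
ΔP_A/ΔP_B = 4.77e+04/5.764e+04 = 0.828.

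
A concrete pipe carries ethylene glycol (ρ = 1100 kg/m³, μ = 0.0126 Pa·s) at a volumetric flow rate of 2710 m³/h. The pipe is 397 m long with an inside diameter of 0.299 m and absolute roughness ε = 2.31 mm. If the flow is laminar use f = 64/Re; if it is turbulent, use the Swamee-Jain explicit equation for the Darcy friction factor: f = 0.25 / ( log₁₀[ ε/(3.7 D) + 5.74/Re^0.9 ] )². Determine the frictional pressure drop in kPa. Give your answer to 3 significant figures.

Q = 2710 m³/h = 2710/3600 = 0.7528 m³/s.
Cross-sectional area A = πD²/4 = π(0.299)²/4 = 0.07022 m²; mean velocity V = Q/A = 0.7528/0.07022 = 10.72 m/s.
Reynolds number Re = ρVD/μ = 1100 · 10.72 · 0.299 / 0.0126 = 2.799e+05.
Re > 4000 → turbulent. Relative roughness ε/D = 0.00231/0.299 = 0.00773. Swamee-Jain: f = 0.25/(log₁₀[0.00773/3.7 + 5.74/2.799e+05^0.9])² = 0.25/(log₁₀[0.00209 + 7.19e-05])² = 0.25/(-2.666)² = 0.03519.
Darcy-Weisbach: ΔP = f(L/D)(ρV²/2) = 0.03519·(397/0.299)·(1100·10.72²/2) = 0.03519·1328·6.322e+04 = 2.953e+06 Pa.
ΔP = 2.953e+06 Pa = 2950 kPa.

ΔP ≈ 2950 kPa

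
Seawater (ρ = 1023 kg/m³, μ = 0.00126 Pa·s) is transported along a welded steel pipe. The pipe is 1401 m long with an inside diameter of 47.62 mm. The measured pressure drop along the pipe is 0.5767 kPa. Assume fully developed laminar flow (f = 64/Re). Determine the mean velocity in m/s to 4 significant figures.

V ≈ 0.02315 m/s

For laminar flow, f = 64/Re with Re = ρVD/μ, so Darcy-Weisbach reduces to ΔP = 32μLV/D². Solving for V: V = ΔP·D²/(32μL) = 576.7·(0.04762)²/(32·0.00126·1401) = 0.02315 m/s.
Check: Re = ρVD/μ = 1023·0.02315·0.04762/0.00126 = 895.1 < 2300, so the laminar assumption holds.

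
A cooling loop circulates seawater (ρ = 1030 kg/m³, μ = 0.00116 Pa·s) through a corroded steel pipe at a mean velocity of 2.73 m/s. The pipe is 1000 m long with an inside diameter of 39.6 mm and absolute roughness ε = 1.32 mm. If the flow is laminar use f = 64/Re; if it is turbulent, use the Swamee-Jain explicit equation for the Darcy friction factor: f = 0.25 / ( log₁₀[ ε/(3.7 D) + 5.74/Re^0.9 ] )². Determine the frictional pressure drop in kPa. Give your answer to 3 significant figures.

Reynolds number Re = ρVD/μ = 1030 · 2.73 · 0.0396 / 0.00116 = 9.599e+04.
Re > 4000 → turbulent. Relative roughness ε/D = 0.00132/0.0396 = 0.0333. Swamee-Jain: f = 0.25/(log₁₀[0.0333/3.7 + 5.74/9.599e+04^0.9])² = 0.25/(log₁₀[0.00901 + 0.000188])² = 0.25/(-2.036)² = 0.06029.
Darcy-Weisbach: ΔP = f(L/D)(ρV²/2) = 0.06029·(1000/0.0396)·(1030·2.73²/2) = 0.06029·2.525e+04·3838 = 5.844e+06 Pa.
ΔP = 5.844e+06 Pa = 5840 kPa.

ΔP ≈ 5840 kPa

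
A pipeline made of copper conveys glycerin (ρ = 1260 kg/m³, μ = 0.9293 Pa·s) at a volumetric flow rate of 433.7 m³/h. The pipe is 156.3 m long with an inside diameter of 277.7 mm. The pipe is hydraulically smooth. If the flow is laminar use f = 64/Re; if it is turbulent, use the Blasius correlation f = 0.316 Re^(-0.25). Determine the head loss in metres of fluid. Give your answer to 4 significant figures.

Q = 433.7 m³/h = 433.7/3600 = 0.1205 m³/s.
Cross-sectional area A = πD²/4 = π(0.2777)²/4 = 0.06057 m²; mean velocity V = Q/A = 0.1205/0.06057 = 1.989 m/s.
Reynolds number Re = ρVD/μ = 1260 · 1.989 · 0.2777 / 0.929 = 748.9.
Re < 2300 → laminar flow, so f = 64/Re = 64/748.9 = 0.08546 (the turbulent correlation is not needed).
Darcy-Weisbach: ΔP = f(L/D)(ρV²/2) = 0.08546·(156.3/0.2777)·(1260·1.989²/2) = 0.08546·562.8·2492 = 1.199e+05 Pa.
Head loss h_f = ΔP/(ρg) = 1.199e+05/(1260·9.81) = 9.699 m.

h_f ≈ 9.699 m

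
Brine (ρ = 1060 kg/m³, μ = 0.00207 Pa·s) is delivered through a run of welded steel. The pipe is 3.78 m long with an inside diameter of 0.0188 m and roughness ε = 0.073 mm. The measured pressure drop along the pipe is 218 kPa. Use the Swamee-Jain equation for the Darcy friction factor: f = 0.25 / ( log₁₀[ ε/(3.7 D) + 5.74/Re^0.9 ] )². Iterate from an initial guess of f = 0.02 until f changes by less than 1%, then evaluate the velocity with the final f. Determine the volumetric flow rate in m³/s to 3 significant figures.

Q ≈ 0.00230 m³/s

Rearranging Darcy-Weisbach: V = √(2·ΔP·D/(f·L·ρ)). With ε/D = 7.3e-05/0.0188 = 0.00388, iterate starting from f = 0.02:
  f = 0.02 → V = √(2·2.18e+05·0.0188/(0.02·3.78·1060)) = 10.11 m/s; Re = ρVD/μ = 9.736e+04; f → 0.02956
  f = 0.02956 → V = 8.319 m/s; Re = 8.009e+04; f → 0.02981
Converged (Δf/f < 1%). With the final f = 0.02981: V = √(2·2.18e+05·0.0188/(0.02981·3.78·1060)) = 8.284 m/s.
Q = V·A = 8.284·(π/4·0.0188²) = 0.002299 m³/s = 0.00230 m³/s.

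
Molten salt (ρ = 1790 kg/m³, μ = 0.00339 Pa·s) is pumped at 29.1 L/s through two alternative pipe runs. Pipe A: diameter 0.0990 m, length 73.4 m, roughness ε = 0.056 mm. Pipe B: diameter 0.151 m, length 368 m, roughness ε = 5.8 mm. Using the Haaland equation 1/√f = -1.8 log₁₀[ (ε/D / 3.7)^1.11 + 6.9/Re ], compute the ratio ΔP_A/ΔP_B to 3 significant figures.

ΔP_A/ΔP_B ≈ 0.490

Pipe A: V = Q/A = 0.0291/0.007698 = 3.78 m/s; Re = 1.976e+05; ε/D = 0.000566; Haaland → f = 0.01899; ΔP_A = f(L/D)(ρV²/2) = 1.801e+05 Pa.
Pipe B: V = Q/A = 0.0291/0.01791 = 1.625 m/s; Re = 1.296e+05; ε/D = 0.0384; Haaland → f = 0.06387; ΔP_B = f(L/D)(ρV²/2) = 3.679e+05 Pa.
ΔP_A/ΔP_B = 1.801e+05/3.679e+05 = 0.490.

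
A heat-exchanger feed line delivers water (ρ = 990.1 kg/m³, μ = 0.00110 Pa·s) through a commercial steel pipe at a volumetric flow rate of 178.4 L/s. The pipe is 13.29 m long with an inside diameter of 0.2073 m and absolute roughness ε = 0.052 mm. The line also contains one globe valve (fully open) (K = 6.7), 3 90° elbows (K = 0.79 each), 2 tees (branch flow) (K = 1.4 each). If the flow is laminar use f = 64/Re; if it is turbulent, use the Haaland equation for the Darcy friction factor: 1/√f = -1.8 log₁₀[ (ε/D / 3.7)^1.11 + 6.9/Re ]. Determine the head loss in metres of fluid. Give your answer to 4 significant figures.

h_f ≈ 18.29 m

Q = 178.4 L/s = 178.4/1000 = 0.1784 m³/s.
Cross-sectional area A = πD²/4 = π(0.2073)²/4 = 0.03375 m²; mean velocity V = Q/A = 0.1784/0.03375 = 5.286 m/s.
Reynolds number Re = ρVD/μ = 990.1 · 5.286 · 0.2073 / 0.0011 = 9.863e+05.
Re > 4000 → turbulent. Relative roughness ε/D = 5.2e-05/0.2073 = 0.000251. Haaland: 1/√f = -1.8 log₁₀[(0.000251/3.7)^1.11 + 6.9/9.863e+05] = -1.8 log₁₀[2.36e-05 + 7e-06] = 8.126, so f = 0.01514.
Total minor-loss coefficient ΣK = 1·6.7 + 3·0.79 + 2·1.4 = 11.9.
ΔP = [f·L/D + ΣK]·(ρV²/2) = [0.01514·13.29/0.2073 + 11.9]·(990.1·5.286²/2) = [0.9709 + 11.9]·1.383e+04 = 1.776e+05 Pa.
Head loss h_f = ΔP/(ρg) = 1.776e+05/(990.1·9.81) = 18.29 m.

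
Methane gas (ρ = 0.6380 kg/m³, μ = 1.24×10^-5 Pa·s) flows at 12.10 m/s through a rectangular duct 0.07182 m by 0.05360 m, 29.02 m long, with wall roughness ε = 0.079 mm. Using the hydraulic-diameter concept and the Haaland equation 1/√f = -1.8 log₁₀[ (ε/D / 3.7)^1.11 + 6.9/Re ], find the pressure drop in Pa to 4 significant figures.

ΔP ≈ 560.3 Pa

Hydraulic diameter D_h = 4A/P = 4·(0.07182·0.0536)/(2·(0.07182+0.0536)) = 0.0154/0.2508 = 0.06139 m.
Re = ρVD_h/μ = 0.638·12.1·0.06139/1.24e-05 = 3.822e+04.
ε/D_h = 7.9e-05/0.06139 = 0.00129; Haaland gives 1/√f = -1.8 log₁₀[0.000145+0.000181] = 6.278, so f = 0.02537.
ΔP = f(L/D_h)(ρV²/2) = 0.02537·29.02/0.06139·46.7 = 560.3 Pa.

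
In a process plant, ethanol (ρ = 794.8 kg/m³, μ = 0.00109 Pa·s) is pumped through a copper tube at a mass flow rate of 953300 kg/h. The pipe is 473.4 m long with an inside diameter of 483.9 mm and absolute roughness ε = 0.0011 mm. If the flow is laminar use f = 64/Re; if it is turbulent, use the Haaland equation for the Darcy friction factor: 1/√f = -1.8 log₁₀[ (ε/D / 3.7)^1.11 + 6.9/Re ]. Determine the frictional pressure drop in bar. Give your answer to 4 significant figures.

ṁ = 953300 kg/h = 953300/3600 = 264.8 kg/s.
A = πD²/4 = π(0.4839)²/4 = 0.1839 m²; mean velocity V = ṁ/(ρA) = 264.8/(794.8 · 0.1839) = 1.812 m/s.
Reynolds number Re = ρVD/μ = 794.8 · 1.812 · 0.4839 / 0.00109 = 6.392e+05.
Re > 4000 → turbulent. Relative roughness ε/D = 1.1e-06/0.4839 = 2.27e-06. Haaland: 1/√f = -1.8 log₁₀[(2.27e-06/3.7)^1.11 + 6.9/6.392e+05] = -1.8 log₁₀[1.27e-07 + 1.08e-05] = 8.931, so f = 0.01254.
Darcy-Weisbach: ΔP = f(L/D)(ρV²/2) = 0.01254·(473.4/0.4839)·(794.8·1.812²/2) = 0.01254·978.3·1304 = 1.6e+04 Pa.
ΔP = 1.6e+04 Pa = 0.1600 bar.

ΔP ≈ 0.1600 bar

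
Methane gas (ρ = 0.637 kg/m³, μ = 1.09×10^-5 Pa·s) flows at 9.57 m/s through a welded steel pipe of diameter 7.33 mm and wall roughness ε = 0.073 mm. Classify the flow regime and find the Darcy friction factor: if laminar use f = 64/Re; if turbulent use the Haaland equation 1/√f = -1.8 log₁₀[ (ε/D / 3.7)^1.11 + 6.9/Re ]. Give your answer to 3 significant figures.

Re = ρVD/μ = 0.637·9.57·0.00733/1.09e-05 = 4099.
Re > 4000 → turbulent. ε/D = 7.3e-05/0.00733 = 0.00996; Haaland: 1/√f = -1.8 log₁₀[0.0014 + 0.00168] = 4.519, so f = 0.04897.

f ≈ 0.0490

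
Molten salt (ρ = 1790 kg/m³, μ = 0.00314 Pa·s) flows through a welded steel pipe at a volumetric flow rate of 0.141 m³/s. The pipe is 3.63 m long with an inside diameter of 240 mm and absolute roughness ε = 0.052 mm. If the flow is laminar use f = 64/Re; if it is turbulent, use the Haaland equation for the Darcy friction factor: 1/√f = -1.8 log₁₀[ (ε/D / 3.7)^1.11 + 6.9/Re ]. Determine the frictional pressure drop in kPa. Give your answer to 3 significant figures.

ΔP ≈ 2.06 kPa

Cross-sectional area A = πD²/4 = π(0.24)²/4 = 0.04524 m²; mean velocity V = Q/A = 0.141/0.04524 = 3.117 m/s.
Reynolds number Re = ρVD/μ = 1790 · 3.117 · 0.24 / 0.00314 = 4.264e+05.
Re > 4000 → turbulent. Relative roughness ε/D = 5.2e-05/0.24 = 0.000217. Haaland: 1/√f = -1.8 log₁₀[(0.000217/3.7)^1.11 + 6.9/4.264e+05] = -1.8 log₁₀[2e-05 + 1.62e-05] = 7.994, so f = 0.01565.
Darcy-Weisbach: ΔP = f(L/D)(ρV²/2) = 0.01565·(3.63/0.24)·(1790·3.117²/2) = 0.01565·15.12·8694 = 2058 Pa.
ΔP = 2058 Pa = 2.06 kPa.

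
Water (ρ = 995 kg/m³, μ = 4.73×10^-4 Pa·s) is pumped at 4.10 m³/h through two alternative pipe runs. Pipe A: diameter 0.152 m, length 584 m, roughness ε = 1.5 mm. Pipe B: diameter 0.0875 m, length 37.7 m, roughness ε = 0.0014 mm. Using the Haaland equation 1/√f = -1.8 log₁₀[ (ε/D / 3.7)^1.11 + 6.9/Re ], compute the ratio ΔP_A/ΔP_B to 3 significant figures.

Pipe A: V = Q/A = 0.001139/0.01815 = 0.06276 m/s; Re = 2.007e+04; ε/D = 0.00987; Haaland → f = 0.04049; ΔP_A = f(L/D)(ρV²/2) = 304.8 Pa.
Pipe B: V = Q/A = 0.001139/0.006013 = 0.1894 m/s; Re = 3.486e+04; ε/D = 1.6e-05; Haaland → f = 0.02253; ΔP_B = f(L/D)(ρV²/2) = 173.3 Pa.
ΔP_A/ΔP_B = 304.8/173.3 = 1.76.

ΔP_A/ΔP_B ≈ 1.76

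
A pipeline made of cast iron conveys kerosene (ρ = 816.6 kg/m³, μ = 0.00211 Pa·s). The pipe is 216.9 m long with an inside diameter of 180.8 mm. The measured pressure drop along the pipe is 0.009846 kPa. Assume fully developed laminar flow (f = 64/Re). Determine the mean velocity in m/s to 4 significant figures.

For laminar flow, f = 64/Re with Re = ρVD/μ, so Darcy-Weisbach reduces to ΔP = 32μLV/D². Solving for V: V = ΔP·D²/(32μL) = 9.846·(0.1808)²/(32·0.00211·216.9) = 0.02198 m/s.
Check: Re = ρVD/μ = 816.6·0.02198·0.1808/0.00211 = 1538 < 2300, so the laminar assumption holds.

V ≈ 0.02198 m/s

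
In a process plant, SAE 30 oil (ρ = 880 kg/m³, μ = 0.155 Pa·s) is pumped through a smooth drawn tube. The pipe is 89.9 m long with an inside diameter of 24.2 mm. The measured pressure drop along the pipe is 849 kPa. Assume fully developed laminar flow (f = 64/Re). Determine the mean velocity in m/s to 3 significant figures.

For laminar flow, f = 64/Re with Re = ρVD/μ, so Darcy-Weisbach reduces to ΔP = 32μLV/D². Solving for V: V = ΔP·D²/(32μL) = 8.49e+05·(0.0242)²/(32·0.155·89.9) = 1.115 m/s.
Check: Re = ρVD/μ = 880·1.115·0.0242/0.155 = 153.2 < 2300, so the laminar assumption holds.

V ≈ 1.12 m/s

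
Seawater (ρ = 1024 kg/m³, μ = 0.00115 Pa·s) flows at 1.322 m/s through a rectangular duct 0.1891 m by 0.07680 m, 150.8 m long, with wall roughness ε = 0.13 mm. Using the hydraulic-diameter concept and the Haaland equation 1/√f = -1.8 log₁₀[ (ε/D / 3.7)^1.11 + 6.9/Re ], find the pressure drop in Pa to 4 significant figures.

ΔP ≈ 27410 Pa

Hydraulic diameter D_h = 4A/P = 4·(0.1891·0.0768)/(2·(0.1891+0.0768)) = 0.05809/0.5318 = 0.1092 m.
Re = ρVD_h/μ = 1024·1.322·0.1092/0.00115 = 1.286e+05.
ε/D_h = 0.00013/0.1092 = 0.00119; Haaland gives 1/√f = -1.8 log₁₀[0.000133+5.37e-05] = 6.713, so f = 0.02219.
ΔP = f(L/D_h)(ρV²/2) = 0.02219·150.8/0.1092·894.8 = 2.741e+04 Pa.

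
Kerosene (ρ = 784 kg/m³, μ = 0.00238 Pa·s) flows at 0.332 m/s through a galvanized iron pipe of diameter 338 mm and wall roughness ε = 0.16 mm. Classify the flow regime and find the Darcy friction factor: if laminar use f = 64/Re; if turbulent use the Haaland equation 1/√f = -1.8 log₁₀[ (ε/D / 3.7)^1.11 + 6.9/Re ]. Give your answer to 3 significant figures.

f ≈ 0.0234

Re = ρVD/μ = 784·0.332·0.338/0.00238 = 3.697e+04.
Re > 4000 → turbulent. ε/D = 0.00016/0.338 = 0.000473; Haaland: 1/√f = -1.8 log₁₀[4.77e-05 + 0.000187] = 6.534, so f = 0.02342.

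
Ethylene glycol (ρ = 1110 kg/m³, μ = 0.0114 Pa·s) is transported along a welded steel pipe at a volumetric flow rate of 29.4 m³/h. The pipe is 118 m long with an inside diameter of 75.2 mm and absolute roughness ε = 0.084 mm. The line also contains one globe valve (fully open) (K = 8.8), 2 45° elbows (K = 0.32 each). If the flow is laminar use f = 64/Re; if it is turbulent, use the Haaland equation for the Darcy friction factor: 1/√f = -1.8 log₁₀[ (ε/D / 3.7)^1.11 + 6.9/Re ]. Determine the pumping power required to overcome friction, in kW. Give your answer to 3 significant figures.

Q = 29.4 m³/h = 29.4/3600 = 0.008167 m³/s.
Cross-sectional area A = πD²/4 = π(0.0752)²/4 = 0.004441 m²; mean velocity V = Q/A = 0.008167/0.004441 = 1.839 m/s.
Reynolds number Re = ρVD/μ = 1110 · 1.839 · 0.0752 / 0.0114 = 1.346e+04.
Re > 4000 → turbulent. Relative roughness ε/D = 8.4e-05/0.0752 = 0.00112. Haaland: 1/√f = -1.8 log₁₀[(0.00112/3.7)^1.11 + 6.9/1.346e+04] = -1.8 log₁₀[0.000124 + 0.000512] = 5.753, so f = 0.03021.
Total minor-loss coefficient ΣK = 1·8.8 + 2·0.32 = 9.44.
ΔP = [f·L/D + ΣK]·(ρV²/2) = [0.03021·118/0.0752 + 9.44]·(1110·1.839²/2) = [47.4 + 9.44]·1876 = 1.067e+05 Pa.
Pumping power P = QΔP = 0.008167·1.067e+05 = 871.1 W = 0.871 kW.

P ≈ 0.871 kW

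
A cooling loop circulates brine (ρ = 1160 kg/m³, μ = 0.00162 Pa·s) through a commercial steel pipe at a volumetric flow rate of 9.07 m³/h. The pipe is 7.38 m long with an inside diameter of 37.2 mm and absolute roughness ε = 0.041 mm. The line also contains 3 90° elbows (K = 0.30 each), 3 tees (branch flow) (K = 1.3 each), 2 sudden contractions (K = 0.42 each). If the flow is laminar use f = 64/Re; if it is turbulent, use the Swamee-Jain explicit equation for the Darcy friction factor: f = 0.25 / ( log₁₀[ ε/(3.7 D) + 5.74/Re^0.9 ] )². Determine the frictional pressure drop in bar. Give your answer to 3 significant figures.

ΔP ≈ 0.323 bar

Q = 9.07 m³/h = 9.07/3600 = 0.002519 m³/s.
Cross-sectional area A = πD²/4 = π(0.0372)²/4 = 0.001087 m²; mean velocity V = Q/A = 0.002519/0.001087 = 2.318 m/s.
Reynolds number Re = ρVD/μ = 1160 · 2.318 · 0.0372 / 0.00162 = 6.175e+04.
Re > 4000 → turbulent. Relative roughness ε/D = 4.1e-05/0.0372 = 0.0011. Swamee-Jain: f = 0.25/(log₁₀[0.0011/3.7 + 5.74/6.175e+04^0.9])² = 0.25/(log₁₀[0.000298 + 0.00028])² = 0.25/(-3.238)² = 0.02384.
Total minor-loss coefficient ΣK = 3·0.3 + 3·1.3 + 2·0.42 = 5.64.
ΔP = [f·L/D + ΣK]·(ρV²/2) = [0.02384·7.38/0.0372 + 5.64]·(1160·2.318²/2) = [4.73 + 5.64]·3117 = 3.232e+04 Pa.
ΔP = 3.232e+04 Pa = 0.323 bar.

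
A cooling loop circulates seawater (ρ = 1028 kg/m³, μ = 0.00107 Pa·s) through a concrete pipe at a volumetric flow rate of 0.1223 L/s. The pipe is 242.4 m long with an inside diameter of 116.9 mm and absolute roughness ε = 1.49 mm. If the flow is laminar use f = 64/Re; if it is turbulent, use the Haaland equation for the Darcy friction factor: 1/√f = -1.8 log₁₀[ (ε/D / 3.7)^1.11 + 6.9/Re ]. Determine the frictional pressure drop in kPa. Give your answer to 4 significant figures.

ΔP ≈ 0.006921 kPa

Q = 0.1223 L/s = 0.1223/1000 = 0.0001223 m³/s.
Cross-sectional area A = πD²/4 = π(0.1169)²/4 = 0.01073 m²; mean velocity V = Q/A = 0.0001223/0.01073 = 0.01139 m/s.
Reynolds number Re = ρVD/μ = 1028 · 0.01139 · 0.1169 / 0.00107 = 1280.
Re < 2300 → laminar flow, so f = 64/Re = 64/1280 = 0.05001 (the turbulent correlation is not needed).
Darcy-Weisbach: ΔP = f(L/D)(ρV²/2) = 0.05001·(242.4/0.1169)·(1028·0.01139²/2) = 0.05001·2074·0.06674 = 6.921 Pa.
ΔP = 6.921 Pa = 0.006921 kPa.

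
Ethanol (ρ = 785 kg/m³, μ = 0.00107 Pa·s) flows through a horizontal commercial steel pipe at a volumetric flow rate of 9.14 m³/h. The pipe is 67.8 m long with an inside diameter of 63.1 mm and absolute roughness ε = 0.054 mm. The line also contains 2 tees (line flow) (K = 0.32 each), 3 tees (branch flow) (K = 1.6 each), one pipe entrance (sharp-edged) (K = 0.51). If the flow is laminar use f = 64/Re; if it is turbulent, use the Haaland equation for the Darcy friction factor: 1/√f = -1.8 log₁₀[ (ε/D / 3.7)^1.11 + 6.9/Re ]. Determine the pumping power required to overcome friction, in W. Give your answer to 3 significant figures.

P ≈ 21.1 W

Q = 9.14 m³/h = 9.14/3600 = 0.002539 m³/s.
Cross-sectional area A = πD²/4 = π(0.0631)²/4 = 0.003127 m²; mean velocity V = Q/A = 0.002539/0.003127 = 0.8119 m/s.
Reynolds number Re = ρVD/μ = 785 · 0.8119 · 0.0631 / 0.00107 = 3.758e+04.
Re > 4000 → turbulent. Relative roughness ε/D = 5.4e-05/0.0631 = 0.000856. Haaland: 1/√f = -1.8 log₁₀[(0.000856/3.7)^1.11 + 6.9/3.758e+04] = -1.8 log₁₀[9.21e-05 + 0.000184] = 6.407, so f = 0.02436.
Total minor-loss coefficient ΣK = 2·0.32 + 3·1.6 + 1·0.51 = 5.95.
ΔP = [f·L/D + ΣK]·(ρV²/2) = [0.02436·67.8/0.0631 + 5.95]·(785·0.8119²/2) = [26.17 + 5.95]·258.7 = 8311 Pa.
Pumping power P = QΔP = 0.002539·8311 = 21.10 W = 21.1 W.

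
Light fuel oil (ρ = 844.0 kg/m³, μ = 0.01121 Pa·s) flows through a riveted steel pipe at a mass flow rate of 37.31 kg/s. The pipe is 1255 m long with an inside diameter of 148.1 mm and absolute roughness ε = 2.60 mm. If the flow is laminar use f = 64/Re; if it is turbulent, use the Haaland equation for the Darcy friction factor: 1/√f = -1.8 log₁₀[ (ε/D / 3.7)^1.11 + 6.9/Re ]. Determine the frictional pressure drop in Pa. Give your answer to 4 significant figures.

A = πD²/4 = π(0.1481)²/4 = 0.01723 m²; mean velocity V = ṁ/(ρA) = 37.31/(844 · 0.01723) = 2.566 m/s.
Reynolds number Re = ρVD/μ = 844 · 2.566 · 0.1481 / 0.0112 = 2.861e+04.
Re > 4000 → turbulent. Relative roughness ε/D = 0.0026/0.1481 = 0.0176. Haaland: 1/√f = -1.8 log₁₀[(0.0176/3.7)^1.11 + 6.9/2.861e+04] = -1.8 log₁₀[0.00263 + 0.000241] = 4.574, so f = 0.04779.
Darcy-Weisbach: ΔP = f(L/D)(ρV²/2) = 0.04779·(1255/0.1481)·(844·2.566²/2) = 0.04779·8474·2779 = 1.125e+06 Pa.

ΔP ≈ 1125000 Pa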